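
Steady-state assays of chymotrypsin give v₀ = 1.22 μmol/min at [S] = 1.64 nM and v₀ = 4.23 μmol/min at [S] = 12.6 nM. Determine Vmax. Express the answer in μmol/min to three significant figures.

From v = Vmax[S]/(Km+[S]), each point gives Vmax = v(Km+[S])/[S].
Equating: 1.22(Km+1.64)/1.64 = 4.23(Km+12.6)/12.6.
0.7439·Km + 1.22 = 0.3357·Km + 4.23, so (0.7439 − 0.3357)·Km = 4.23 − 1.22.
Km = 3.010/0.4082 = 7.37 nM; then Vmax = 1.22(7.37+1.64)/1.64 = 6.71 μmol/min.

6.71 μmol/min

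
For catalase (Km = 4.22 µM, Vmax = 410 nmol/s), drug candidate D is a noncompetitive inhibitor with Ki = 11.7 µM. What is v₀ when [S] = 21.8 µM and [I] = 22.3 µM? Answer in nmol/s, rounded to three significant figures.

With α = 1 + [I]/Ki = 1 + 22.3/11.7 = 2.906, the noncompetitive rate law is v = (Vmax/α)·[S] / (Km + [S]).
v = (410/2.906)×21.8 / (4.22 + 21.8) = 3076/26.02 = 118 nmol/s.

118 nmol/s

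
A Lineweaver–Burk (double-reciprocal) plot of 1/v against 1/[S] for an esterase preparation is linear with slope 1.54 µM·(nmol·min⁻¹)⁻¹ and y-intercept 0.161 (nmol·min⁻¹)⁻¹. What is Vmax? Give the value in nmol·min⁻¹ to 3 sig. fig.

The y-intercept of a Lineweaver–Burk plot equals 1/Vmax, so Vmax = 1/0.161 = 6.21 nmol·min⁻¹.

6.21 nmol·min⁻¹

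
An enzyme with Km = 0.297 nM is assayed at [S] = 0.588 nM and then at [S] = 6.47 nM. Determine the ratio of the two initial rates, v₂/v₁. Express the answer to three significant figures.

The fractional saturations are [S]/(Km+[S]) = 0.588/0.8850 = 0.6644 and 6.47/6.767 = 0.9561.
v₂/v₁ is just their ratio: 0.9561/0.6644 = 1.44.

1.44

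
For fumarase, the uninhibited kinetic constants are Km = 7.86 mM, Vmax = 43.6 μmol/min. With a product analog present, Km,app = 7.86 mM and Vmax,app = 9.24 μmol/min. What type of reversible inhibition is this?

noncompetitive

Vmax decreases (43.6 → 9.24 μmol/min) while Km is unchanged — pure noncompetitive inhibition.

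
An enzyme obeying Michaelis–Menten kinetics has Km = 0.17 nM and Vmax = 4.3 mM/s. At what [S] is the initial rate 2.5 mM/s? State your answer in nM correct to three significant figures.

The required fractional saturation is v/Vmax = 2.5/4.3 = 0.5814.
Then [S]/(Km+[S]) = 0.5814 ⇒ [S] = 0.17 × 0.5814/(1 − 0.5814) = 0.236 nM.

0.236 nM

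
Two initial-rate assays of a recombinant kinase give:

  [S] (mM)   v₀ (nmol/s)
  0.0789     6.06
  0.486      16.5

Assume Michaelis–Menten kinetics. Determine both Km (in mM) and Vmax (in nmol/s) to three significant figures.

Km = 0.244 mM; Vmax = 24.8 nmol/s

From v = Vmax[S]/(Km+[S]), each point gives Vmax = v(Km+[S])/[S].
Equating: 6.06(Km+0.0789)/0.0789 = 16.5(Km+0.486)/0.486.
76.81·Km + 6.06 = 33.95·Km + 16.5, so (76.81 − 33.95)·Km = 16.5 − 6.06.
Km = 10.44/42.86 = 0.244 mM; then Vmax = 6.06(0.244+0.0789)/0.0789 = 24.8 nmol/s.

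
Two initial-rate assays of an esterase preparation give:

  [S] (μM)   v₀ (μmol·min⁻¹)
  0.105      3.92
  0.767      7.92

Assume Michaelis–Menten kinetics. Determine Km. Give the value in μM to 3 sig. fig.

In reciprocal form, 1/v = (Km/Vmax)·(1/[S]) + 1/Vmax. The two points give (1/[S], 1/v) = (9.524, 0.2551) and (1.304, 0.1263).
Slope = (0.2551 − 0.1263)/(9.524 − 1.304) = 0.01567; intercept = 0.2551 − 0.01567×9.524 = 0.1058.
Vmax = 1/intercept = 9.45 μmol·min⁻¹; Km = slope × Vmax = 0.01567 × 9.45 = 0.148 μM.

0.148 μM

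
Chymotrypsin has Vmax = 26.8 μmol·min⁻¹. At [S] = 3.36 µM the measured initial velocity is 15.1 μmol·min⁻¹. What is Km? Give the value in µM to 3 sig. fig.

From v = Vmax[S]/(Km+[S]), Km = [S](Vmax − v)/v.
Km = 3.36 × (26.8 − 15.1) / 15.1 = 39.31/15.1 = 2.60 µM.

2.60 µM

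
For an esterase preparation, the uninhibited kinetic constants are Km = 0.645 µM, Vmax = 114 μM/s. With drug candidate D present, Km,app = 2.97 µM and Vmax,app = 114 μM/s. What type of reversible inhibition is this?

competitive

Km increases (0.645 → 2.97 µM) while Vmax is unchanged — the hallmark of competitive inhibition.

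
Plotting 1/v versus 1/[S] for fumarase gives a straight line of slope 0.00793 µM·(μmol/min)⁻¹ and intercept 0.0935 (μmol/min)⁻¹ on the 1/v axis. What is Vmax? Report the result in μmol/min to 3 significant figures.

The y-intercept of a Lineweaver–Burk plot equals 1/Vmax, so Vmax = 1/0.0935 = 10.7 μmol/min.

10.7 μmol/min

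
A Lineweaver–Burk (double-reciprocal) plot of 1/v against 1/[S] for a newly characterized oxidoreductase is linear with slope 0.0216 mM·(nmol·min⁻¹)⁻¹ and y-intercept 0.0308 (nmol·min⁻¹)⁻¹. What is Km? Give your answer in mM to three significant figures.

0.701 mM

y-intercept = 1/Vmax ⇒ Vmax = 32.5 nmol·min⁻¹; slope = Km/Vmax ⇒ Km = slope × Vmax.
Km = 0.0216 × 32.5 = 0.701 mM.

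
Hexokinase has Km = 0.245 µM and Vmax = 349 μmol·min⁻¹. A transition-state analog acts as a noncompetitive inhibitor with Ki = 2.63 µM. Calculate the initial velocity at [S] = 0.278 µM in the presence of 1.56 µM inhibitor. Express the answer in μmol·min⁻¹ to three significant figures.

116 μmol·min⁻¹

α = 1 + [I]/Ki = 1 + 1.56/2.63 = 1.593.
For a noncompetitive inhibitor, Vmax is reduced to Vmax/α while Km is unchanged: Km,app = 0.245 µM, Vmax,app = 219 μmol·min⁻¹.
v = Vmax,app·[S]/(Km,app + [S]) = 219 × 0.278/(0.245 + 0.278) = 116 μmol·min⁻¹.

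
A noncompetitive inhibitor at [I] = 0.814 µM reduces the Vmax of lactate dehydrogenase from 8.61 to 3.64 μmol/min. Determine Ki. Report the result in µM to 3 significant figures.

0.596 µM

Noncompetitive: Vmax,app = Vmax/α with α = 1 + [I]/Ki.
α = Vmax/Vmax,app = 8.61/3.64 = 2.365.
Since α = 1 + [I]/Ki, [I]/Ki = 2.365 − 1 = 1.365 and Ki = 0.814/1.365 = 0.596 µM.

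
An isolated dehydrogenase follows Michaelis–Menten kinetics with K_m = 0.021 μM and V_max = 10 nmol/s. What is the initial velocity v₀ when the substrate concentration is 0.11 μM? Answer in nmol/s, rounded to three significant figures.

8.40 nmol/s

v = Vmax·[S]/(Km + [S]) = 10 × 0.11 / (0.021 + 0.11)
  = 1.100 / 0.1310 = 8.40 nmol/s.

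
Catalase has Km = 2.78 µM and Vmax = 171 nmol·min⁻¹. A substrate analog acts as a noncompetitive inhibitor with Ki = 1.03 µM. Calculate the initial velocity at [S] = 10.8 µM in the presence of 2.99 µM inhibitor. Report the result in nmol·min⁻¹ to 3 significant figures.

α = 1 + [I]/Ki = 1 + 2.99/1.03 = 3.903.
For a noncompetitive inhibitor, Vmax is reduced to Vmax/α while Km is unchanged: Km,app = 2.78 µM, Vmax,app = 43.8 nmol·min⁻¹.
v = Vmax,app·[S]/(Km,app + [S]) = 43.8 × 10.8/(2.78 + 10.8) = 34.8 nmol·min⁻¹.

34.8 nmol·min⁻¹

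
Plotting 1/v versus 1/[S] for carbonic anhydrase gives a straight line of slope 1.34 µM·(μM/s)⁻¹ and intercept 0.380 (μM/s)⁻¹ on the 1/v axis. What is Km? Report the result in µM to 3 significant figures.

y-intercept = 1/Vmax ⇒ Vmax = 2.63 μM/s; slope = Km/Vmax ⇒ Km = slope × Vmax.
Km = 1.34 × 2.63 = 3.53 µM.

3.53 µM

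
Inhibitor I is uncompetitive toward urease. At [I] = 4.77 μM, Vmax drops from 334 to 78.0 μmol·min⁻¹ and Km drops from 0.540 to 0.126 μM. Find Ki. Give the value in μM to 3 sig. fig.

1.45 μM

Uncompetitive: Vmax,app = Vmax/α (and Km,app = Km/α) with α = 1 + [I]/Ki.
α = Vmax/Vmax,app = 334/78.0 = 4.282.
Ki = [I]/(α − 1) = 4.77/3.282 = 1.45 μM.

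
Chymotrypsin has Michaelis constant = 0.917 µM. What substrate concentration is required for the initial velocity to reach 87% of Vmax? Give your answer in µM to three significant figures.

6.14 µM

v/Vmax = [S]/(Km+[S]) = 0.87, so [S] = Km·0.87/(1 − 0.87) = 0.917 × 6.692.
[S] = 6.14 µM.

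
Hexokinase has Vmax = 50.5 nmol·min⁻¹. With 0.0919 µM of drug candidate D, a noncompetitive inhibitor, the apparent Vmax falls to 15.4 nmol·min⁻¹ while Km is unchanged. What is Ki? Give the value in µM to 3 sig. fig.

0.0403 µM

Noncompetitive: Vmax,app = Vmax/α with α = 1 + [I]/Ki.
α = Vmax/Vmax,app = 50.5/15.4 = 3.279.
Since α = 1 + [I]/Ki, [I]/Ki = 3.279 − 1 = 2.279 and Ki = 0.0919/2.279 = 0.0403 µM.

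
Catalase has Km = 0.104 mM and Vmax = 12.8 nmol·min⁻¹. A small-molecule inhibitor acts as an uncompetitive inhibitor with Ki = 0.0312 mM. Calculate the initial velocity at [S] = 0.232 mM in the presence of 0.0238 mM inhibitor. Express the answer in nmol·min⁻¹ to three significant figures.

With α = 1 + [I]/Ki = 1 + 0.0238/0.0312 = 1.763, the uncompetitive rate law is v = (Vmax/α)·[S] / (Km/α + [S]).
v = (12.8/1.763)×0.232 / (0.104/1.763 + 0.232) = 1.685/0.2910 = 5.79 nmol·min⁻¹.

5.79 nmol·min⁻¹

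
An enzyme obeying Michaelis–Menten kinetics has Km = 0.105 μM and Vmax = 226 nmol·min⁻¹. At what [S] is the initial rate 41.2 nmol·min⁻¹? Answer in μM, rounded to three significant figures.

Rearranging v = Vmax[S]/(Km+[S]) gives [S] = Km·v/(Vmax − v).
[S] = 0.105 × 41.2 / (226 − 41.2) = 4.326/184.8 = 0.0234 μM.

0.0234 μM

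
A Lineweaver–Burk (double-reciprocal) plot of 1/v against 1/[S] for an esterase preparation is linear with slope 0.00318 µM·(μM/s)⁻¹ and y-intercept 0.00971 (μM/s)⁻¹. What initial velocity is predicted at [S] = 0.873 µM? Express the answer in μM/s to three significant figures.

The y-intercept is 1/Vmax, so Vmax = 1/0.00971 = 103 μM/s.
The slope is Km/Vmax, so Km = 0.00318 × 103 = 0.327 µM.
Then v = 103 × 0.873/(0.327 + 0.873) = 74.9 μM/s.

74.9 μM/s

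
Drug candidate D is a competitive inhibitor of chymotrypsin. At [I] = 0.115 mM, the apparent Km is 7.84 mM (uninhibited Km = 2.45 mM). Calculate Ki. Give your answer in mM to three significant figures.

0.0523 mM

Competitive: Km,app = α·Km with α = 1 + [I]/Ki.
α = Km,app/Km = 7.84/2.45 = 3.200.
Ki = [I]/(α − 1) = 0.115/2.200 = 0.0523 mM.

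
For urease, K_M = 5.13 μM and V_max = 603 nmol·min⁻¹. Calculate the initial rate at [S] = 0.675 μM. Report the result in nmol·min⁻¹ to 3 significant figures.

v = Vmax·[S]/(Km + [S]) = 603 × 0.675 / (5.13 + 0.675)
  = 407.0 / 5.805 = 70.1 nmol·min⁻¹.

70.1 nmol·min⁻¹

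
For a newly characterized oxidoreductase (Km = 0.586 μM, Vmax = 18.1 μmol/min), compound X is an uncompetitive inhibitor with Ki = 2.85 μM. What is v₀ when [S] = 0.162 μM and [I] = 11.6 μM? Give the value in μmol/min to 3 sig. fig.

2.08 μmol/min

α = 1 + [I]/Ki = 1 + 11.6/2.85 = 5.070.
For an uncompetitive inhibitor, both parameters are divided by α, giving Vmax/α and Km/α: Km,app = 0.116 μM, Vmax,app = 3.57 μmol/min.
v = Vmax,app·[S]/(Km,app + [S]) = 3.57 × 0.162/(0.116 + 0.162) = 2.08 μmol/min.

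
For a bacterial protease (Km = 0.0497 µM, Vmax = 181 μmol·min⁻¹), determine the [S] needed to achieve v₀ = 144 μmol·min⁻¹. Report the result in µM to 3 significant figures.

0.193 µM

Rearranging v = Vmax[S]/(Km+[S]) gives [S] = Km·v/(Vmax − v).
[S] = 0.0497 × 144 / (181 − 144) = 7.157/37.00 = 0.193 µM.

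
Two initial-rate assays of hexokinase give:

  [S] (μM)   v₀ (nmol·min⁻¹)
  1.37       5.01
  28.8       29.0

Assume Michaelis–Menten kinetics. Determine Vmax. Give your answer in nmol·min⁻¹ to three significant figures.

In reciprocal form, 1/v = (Km/Vmax)·(1/[S]) + 1/Vmax. The two points give (1/[S], 1/v) = (0.7299, 0.1996) and (0.03472, 0.03448).
Slope = (0.1996 − 0.03448)/(0.7299 − 0.03472) = 0.2375; intercept = 0.1996 − 0.2375×0.7299 = 0.02624.
Vmax = 1/intercept = 38.1 nmol·min⁻¹; Km = slope × Vmax = 0.2375 × 38.1 = 9.05 μM.

38.1 nmol·min⁻¹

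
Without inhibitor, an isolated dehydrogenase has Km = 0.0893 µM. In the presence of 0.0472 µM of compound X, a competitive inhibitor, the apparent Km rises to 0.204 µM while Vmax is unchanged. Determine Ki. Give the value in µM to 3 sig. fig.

Competitive: Km,app = α·Km with α = 1 + [I]/Ki.
α = Km,app/Km = 0.204/0.0893 = 2.284.
Since α = 1 + [I]/Ki, [I]/Ki = 2.284 − 1 = 1.284 and Ki = 0.0472/1.284 = 0.0367 µM.

0.0367 µM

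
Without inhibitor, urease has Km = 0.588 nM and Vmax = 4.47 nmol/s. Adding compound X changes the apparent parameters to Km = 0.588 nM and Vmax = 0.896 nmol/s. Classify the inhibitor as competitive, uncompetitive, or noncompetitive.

Vmax decreases (4.47 → 0.896 nmol/s) while Km is unchanged — pure noncompetitive inhibition.

noncompetitive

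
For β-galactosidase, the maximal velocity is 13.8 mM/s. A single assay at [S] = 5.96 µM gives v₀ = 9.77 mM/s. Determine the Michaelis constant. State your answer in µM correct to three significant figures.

v/Vmax = 9.77/13.8 = 0.7080 = [S]/(Km+[S]).
So Km + [S] = [S]/0.7080 = 8.418 µM, giving Km = 8.418 − 5.96 = 2.46 µM.

2.46 µM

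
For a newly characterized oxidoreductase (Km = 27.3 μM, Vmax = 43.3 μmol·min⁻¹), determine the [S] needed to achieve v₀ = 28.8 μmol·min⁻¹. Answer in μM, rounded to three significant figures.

54.2 μM

The required fractional saturation is v/Vmax = 28.8/43.3 = 0.6651.
Then [S]/(Km+[S]) = 0.6651 ⇒ [S] = 27.3 × 0.6651/(1 − 0.6651) = 54.2 μM.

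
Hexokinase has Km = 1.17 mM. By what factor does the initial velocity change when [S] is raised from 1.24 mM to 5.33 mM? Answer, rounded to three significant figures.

The fractional saturations are [S]/(Km+[S]) = 1.24/2.410 = 0.5145 and 5.33/6.500 = 0.8200.
v₂/v₁ is just their ratio: 0.8200/0.5145 = 1.59.

1.59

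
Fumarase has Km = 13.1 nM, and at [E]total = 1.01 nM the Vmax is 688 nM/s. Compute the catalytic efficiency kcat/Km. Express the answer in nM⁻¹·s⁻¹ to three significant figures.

52.0 nM⁻¹·s⁻¹

kcat = Vmax/[E]total = 688/1.01 = 681 s⁻¹.
kcat/Km = 681/13.1 = 52.0 nM⁻¹·s⁻¹.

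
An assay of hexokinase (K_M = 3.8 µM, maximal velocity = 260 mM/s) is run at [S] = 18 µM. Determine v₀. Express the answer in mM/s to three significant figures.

[S]/(Km+[S]) = 18/21.80 = 0.8257, the fractional saturation.
v = 0.8257 × Vmax = 0.8257 × 260 = 215 mM/s.

215 mM/s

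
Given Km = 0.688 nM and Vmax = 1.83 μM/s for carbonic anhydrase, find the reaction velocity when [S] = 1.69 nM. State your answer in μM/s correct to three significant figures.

1.30 μM/s

[S]/(Km+[S]) = 1.69/2.378 = 0.7107, the fractional saturation.
v = 0.7107 × Vmax = 0.7107 × 1.83 = 1.30 μM/s.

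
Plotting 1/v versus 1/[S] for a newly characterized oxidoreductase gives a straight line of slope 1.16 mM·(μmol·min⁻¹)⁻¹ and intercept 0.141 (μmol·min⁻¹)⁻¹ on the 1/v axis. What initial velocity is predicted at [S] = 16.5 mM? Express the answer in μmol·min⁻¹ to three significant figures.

The y-intercept is 1/Vmax, so Vmax = 1/0.141 = 7.09 μmol·min⁻¹.
The slope is Km/Vmax, so Km = 1.16 × 7.09 = 8.23 mM.
Then v = 7.09 × 16.5/(8.23 + 16.5) = 4.73 μmol·min⁻¹.

4.73 μmol·min⁻¹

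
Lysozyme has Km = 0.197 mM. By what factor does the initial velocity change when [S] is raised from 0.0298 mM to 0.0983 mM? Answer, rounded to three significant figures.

Since Vmax cancels, v₂/v₁ = [S]₂(Km+[S]₁) / [S]₁(Km+[S]₂).
= 0.0983×(0.197+0.0298) / (0.0298×(0.197+0.0983)) = 0.02229/0.008800 = 2.53.

2.53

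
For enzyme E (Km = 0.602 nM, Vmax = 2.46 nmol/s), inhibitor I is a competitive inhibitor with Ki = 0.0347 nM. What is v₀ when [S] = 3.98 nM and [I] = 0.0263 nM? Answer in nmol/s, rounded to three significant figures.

1.94 nmol/s

With α = 1 + [I]/Ki = 1 + 0.0263/0.0347 = 1.758, the competitive rate law is v = Vmax[S] / (αKm + [S]).
v = 2.46×3.98 / (1.758×0.602 + 3.98) = 9.791/5.038 = 1.94 nmol/s.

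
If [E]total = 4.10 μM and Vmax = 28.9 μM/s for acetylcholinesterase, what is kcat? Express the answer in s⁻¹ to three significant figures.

kcat = Vmax/[E]total = 28.9 μM/s / 4.10 μM = 7.05 s⁻¹.

7.05 s⁻¹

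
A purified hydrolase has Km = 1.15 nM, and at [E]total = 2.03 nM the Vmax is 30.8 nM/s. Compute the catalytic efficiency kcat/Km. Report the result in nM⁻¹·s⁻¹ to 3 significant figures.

kcat = Vmax/[E]total = 30.8/2.03 = 15.2 s⁻¹.
kcat/Km = 15.2/1.15 = 13.2 nM⁻¹·s⁻¹.

13.2 nM⁻¹·s⁻¹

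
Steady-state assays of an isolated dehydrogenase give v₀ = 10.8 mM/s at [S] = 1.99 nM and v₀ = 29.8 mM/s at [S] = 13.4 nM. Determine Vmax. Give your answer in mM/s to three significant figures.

In reciprocal form, 1/v = (Km/Vmax)·(1/[S]) + 1/Vmax. The two points give (1/[S], 1/v) = (0.5025, 0.09259) and (0.07463, 0.03356).
Slope = (0.09259 − 0.03356)/(0.5025 − 0.07463) = 0.1380; intercept = 0.09259 − 0.1380×0.5025 = 0.02326.
Vmax = 1/intercept = 43.0 mM/s; Km = slope × Vmax = 0.1380 × 43.0 = 5.93 nM.

43.0 mM/s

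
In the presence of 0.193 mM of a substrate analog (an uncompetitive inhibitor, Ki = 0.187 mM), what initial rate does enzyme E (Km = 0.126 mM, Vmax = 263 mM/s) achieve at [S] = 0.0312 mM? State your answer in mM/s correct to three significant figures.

With α = 1 + [I]/Ki = 1 + 0.193/0.187 = 2.032, the uncompetitive rate law is v = (Vmax/α)·[S] / (Km/α + [S]).
v = (263/2.032)×0.0312 / (0.126/2.032 + 0.0312) = 4.038/0.09321 = 43.3 mM/s.

43.3 mM/s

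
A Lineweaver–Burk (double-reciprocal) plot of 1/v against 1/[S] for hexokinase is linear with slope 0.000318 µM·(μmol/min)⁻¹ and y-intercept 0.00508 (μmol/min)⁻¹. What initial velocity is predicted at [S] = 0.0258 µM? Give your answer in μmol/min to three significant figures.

57.5 μmol/min

The y-intercept is 1/Vmax, so Vmax = 1/0.00508 = 197 μmol/min.
The slope is Km/Vmax, so Km = 0.000318 × 197 = 0.0626 µM.
Then v = 197 × 0.0258/(0.0626 + 0.0258) = 57.5 μmol/min.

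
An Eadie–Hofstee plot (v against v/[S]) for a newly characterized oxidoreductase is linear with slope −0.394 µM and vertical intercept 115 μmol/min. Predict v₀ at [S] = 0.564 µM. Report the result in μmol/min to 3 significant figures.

67.7 μmol/min

In the Eadie–Hofstee form v = Vmax − Km·(v/[S]), the slope is −Km and the intercept is Vmax, so Km = 0.394 µM and Vmax = 115 μmol/min.
v = 115 × 0.564/(0.394 + 0.564) = 67.7 μmol/min.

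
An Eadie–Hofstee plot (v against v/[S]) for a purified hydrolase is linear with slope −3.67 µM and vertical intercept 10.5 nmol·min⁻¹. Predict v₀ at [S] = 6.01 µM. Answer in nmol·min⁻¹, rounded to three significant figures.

6.52 nmol·min⁻¹

In the Eadie–Hofstee form v = Vmax − Km·(v/[S]), the slope is −Km and the intercept is Vmax, so Km = 3.67 µM and Vmax = 10.5 nmol·min⁻¹.
v = 10.5 × 6.01/(3.67 + 6.01) = 6.52 nmol·min⁻¹.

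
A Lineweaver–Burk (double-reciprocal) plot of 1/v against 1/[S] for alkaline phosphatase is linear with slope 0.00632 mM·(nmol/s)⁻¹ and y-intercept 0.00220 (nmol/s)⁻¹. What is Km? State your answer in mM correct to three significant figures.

2.87 mM

y-intercept = 1/Vmax ⇒ Vmax = 455 nmol/s; slope = Km/Vmax ⇒ Km = slope × Vmax.
Km = 0.00632 × 455 = 2.87 mM.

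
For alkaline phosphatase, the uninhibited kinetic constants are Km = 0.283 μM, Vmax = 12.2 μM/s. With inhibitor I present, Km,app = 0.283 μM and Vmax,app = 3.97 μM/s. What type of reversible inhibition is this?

noncompetitive

Vmax decreases (12.2 → 3.97 μM/s) while Km is unchanged — pure noncompetitive inhibition.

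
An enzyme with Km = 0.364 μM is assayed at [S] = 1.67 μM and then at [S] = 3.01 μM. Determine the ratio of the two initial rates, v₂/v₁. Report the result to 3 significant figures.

Since Vmax cancels, v₂/v₁ = [S]₂(Km+[S]₁) / [S]₁(Km+[S]₂).
= 3.01×(0.364+1.67) / (1.67×(0.364+3.01)) = 6.122/5.635 = 1.09.

1.09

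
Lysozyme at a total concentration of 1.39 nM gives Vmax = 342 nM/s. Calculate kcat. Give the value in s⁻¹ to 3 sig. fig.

246 s⁻¹

kcat = Vmax/[E]total = 342 nM/s / 1.39 nM = 246 s⁻¹.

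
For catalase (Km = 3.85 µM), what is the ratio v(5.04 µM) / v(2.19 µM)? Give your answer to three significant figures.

1.56

Since Vmax cancels, v₂/v₁ = [S]₂(Km+[S]₁) / [S]₁(Km+[S]₂).
= 5.04×(3.85+2.19) / (2.19×(3.85+5.04)) = 30.44/19.47 = 1.56.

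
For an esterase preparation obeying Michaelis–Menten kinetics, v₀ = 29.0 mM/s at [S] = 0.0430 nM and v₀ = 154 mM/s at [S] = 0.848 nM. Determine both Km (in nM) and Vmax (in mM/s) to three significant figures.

Km = 0.254 nM; Vmax = 200 mM/s

From v = Vmax[S]/(Km+[S]), each point gives Vmax = v(Km+[S])/[S].
Equating: 29.0(Km+0.0430)/0.0430 = 154(Km+0.848)/0.848.
674.4·Km + 29.0 = 181.6·Km + 154, so (674.4 − 181.6)·Km = 154 − 29.0.
Km = 125.0/492.8 = 0.254 nM; then Vmax = 29.0(0.254+0.0430)/0.0430 = 200 mM/s.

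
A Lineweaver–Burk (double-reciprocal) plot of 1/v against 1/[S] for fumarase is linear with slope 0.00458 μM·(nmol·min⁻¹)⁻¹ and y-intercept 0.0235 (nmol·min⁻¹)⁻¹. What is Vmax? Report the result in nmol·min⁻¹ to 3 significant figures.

42.6 nmol·min⁻¹

The y-intercept of a Lineweaver–Burk plot equals 1/Vmax, so Vmax = 1/0.0235 = 42.6 nmol·min⁻¹.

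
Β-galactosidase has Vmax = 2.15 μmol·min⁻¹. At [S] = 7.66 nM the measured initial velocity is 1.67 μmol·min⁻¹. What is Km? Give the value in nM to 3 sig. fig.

From v = Vmax[S]/(Km+[S]), Km = [S](Vmax − v)/v.
Km = 7.66 × (2.15 − 1.67) / 1.67 = 3.677/1.67 = 2.20 nM.

2.20 nM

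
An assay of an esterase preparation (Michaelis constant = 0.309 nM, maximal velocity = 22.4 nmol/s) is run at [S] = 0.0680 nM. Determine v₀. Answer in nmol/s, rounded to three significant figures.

4.04 nmol/s

v = Vmax·[S]/(Km + [S]) = 22.4 × 0.0680 / (0.309 + 0.0680)
  = 1.523 / 0.3770 = 4.04 nmol/s.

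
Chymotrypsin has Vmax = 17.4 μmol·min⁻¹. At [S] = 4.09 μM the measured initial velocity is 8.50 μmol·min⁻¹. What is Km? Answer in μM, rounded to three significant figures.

From v = Vmax[S]/(Km+[S]), Km = [S](Vmax − v)/v.
Km = 4.09 × (17.4 − 8.50) / 8.50 = 36.40/8.50 = 4.28 μM.

4.28 μM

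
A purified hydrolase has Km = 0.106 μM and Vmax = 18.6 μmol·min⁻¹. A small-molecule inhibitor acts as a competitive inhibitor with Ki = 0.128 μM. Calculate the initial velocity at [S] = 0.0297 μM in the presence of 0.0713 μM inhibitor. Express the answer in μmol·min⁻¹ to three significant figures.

2.84 μmol·min⁻¹

With α = 1 + [I]/Ki = 1 + 0.0713/0.128 = 1.557, the competitive rate law is v = Vmax[S] / (αKm + [S]).
v = 18.6×0.0297 / (1.557×0.106 + 0.0297) = 0.5524/0.1947 = 2.84 μmol·min⁻¹.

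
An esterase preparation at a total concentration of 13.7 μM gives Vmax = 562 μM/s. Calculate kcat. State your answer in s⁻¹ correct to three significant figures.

kcat = Vmax/[E]total = 562 μM/s / 13.7 μM = 41.0 s⁻¹.

41.0 s⁻¹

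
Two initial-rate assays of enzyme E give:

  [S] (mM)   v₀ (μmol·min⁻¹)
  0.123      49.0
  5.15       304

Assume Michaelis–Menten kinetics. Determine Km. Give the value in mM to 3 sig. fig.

From v = Vmax[S]/(Km+[S]), each point gives Vmax = v(Km+[S])/[S].
Equating: 49.0(Km+0.123)/0.123 = 304(Km+5.15)/5.15.
398.4·Km + 49.0 = 59.03·Km + 304, so (398.4 − 59.03)·Km = 304 − 49.0.
Km = 255.0/339.3 = 0.751 mM; then Vmax = 49.0(0.751+0.123)/0.123 = 348 μmol·min⁻¹.

0.751 mM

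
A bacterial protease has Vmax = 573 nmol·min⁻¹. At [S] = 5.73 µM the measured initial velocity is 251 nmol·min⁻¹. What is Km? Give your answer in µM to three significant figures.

7.35 µM

From v = Vmax[S]/(Km+[S]), Km = [S](Vmax − v)/v.
Km = 5.73 × (573 − 251) / 251 = 1845/251 = 7.35 µM.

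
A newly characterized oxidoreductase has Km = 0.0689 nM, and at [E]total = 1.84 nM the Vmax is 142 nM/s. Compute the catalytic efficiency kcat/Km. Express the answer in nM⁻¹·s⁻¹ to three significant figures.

kcat = Vmax/[E]total = 142/1.84 = 77.2 s⁻¹.
kcat/Km = 77.2/0.0689 = 1120 nM⁻¹·s⁻¹.

1120 nM⁻¹·s⁻¹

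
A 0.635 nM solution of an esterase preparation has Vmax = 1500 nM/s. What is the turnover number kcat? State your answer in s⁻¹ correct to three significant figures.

2360 s⁻¹

kcat = Vmax/[E]total = 1500 nM/s / 0.635 nM = 2360 s⁻¹.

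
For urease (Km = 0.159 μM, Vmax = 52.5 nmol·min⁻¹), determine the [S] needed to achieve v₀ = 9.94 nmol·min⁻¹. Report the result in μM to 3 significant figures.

The required fractional saturation is v/Vmax = 9.94/52.5 = 0.1893.
Then [S]/(Km+[S]) = 0.1893 ⇒ [S] = 0.159 × 0.1893/(1 − 0.1893) = 0.0371 μM.

0.0371 μM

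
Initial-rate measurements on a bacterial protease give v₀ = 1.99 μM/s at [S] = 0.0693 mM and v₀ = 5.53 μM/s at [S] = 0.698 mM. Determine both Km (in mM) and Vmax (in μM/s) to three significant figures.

Km = 0.170 mM; Vmax = 6.88 μM/s

In reciprocal form, 1/v = (Km/Vmax)·(1/[S]) + 1/Vmax. The two points give (1/[S], 1/v) = (14.43, 0.5025) and (1.433, 0.1808).
Slope = (0.5025 − 0.1808)/(14.43 − 1.433) = 0.02475; intercept = 0.5025 − 0.02475×14.43 = 0.1454.
Vmax = 1/intercept = 6.88 μM/s; Km = slope × Vmax = 0.02475 × 6.88 = 0.170 mM.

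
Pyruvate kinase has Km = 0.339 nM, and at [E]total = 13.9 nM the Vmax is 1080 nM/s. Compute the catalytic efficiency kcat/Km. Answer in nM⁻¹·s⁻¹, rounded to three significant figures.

229 nM⁻¹·s⁻¹

kcat = Vmax/[E]total = 1080/13.9 = 77.7 s⁻¹.
kcat/Km = 77.7/0.339 = 229 nM⁻¹·s⁻¹.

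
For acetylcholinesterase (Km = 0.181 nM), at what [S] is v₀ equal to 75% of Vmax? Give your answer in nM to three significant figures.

0.543 nM

v/Vmax = [S]/(Km+[S]) = 0.75, so [S] = Km·0.75/(1 − 0.75) = 0.181 × 3.000.
[S] = 0.543 nM.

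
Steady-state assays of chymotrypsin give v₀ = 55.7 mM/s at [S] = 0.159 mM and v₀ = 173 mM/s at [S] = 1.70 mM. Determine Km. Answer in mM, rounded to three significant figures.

0.472 mM

From v = Vmax[S]/(Km+[S]), each point gives Vmax = v(Km+[S])/[S].
Equating: 55.7(Km+0.159)/0.159 = 173(Km+1.70)/1.70.
350.3·Km + 55.7 = 101.8·Km + 173, so (350.3 − 101.8)·Km = 173 − 55.7.
Km = 117.3/248.5 = 0.472 mM; then Vmax = 55.7(0.472+0.159)/0.159 = 221 mM/s.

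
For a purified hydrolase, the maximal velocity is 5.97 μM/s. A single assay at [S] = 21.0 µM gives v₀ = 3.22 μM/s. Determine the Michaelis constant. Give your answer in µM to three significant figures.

17.9 µM

From v = Vmax[S]/(Km+[S]), Km = [S](Vmax − v)/v.
Km = 21.0 × (5.97 − 3.22) / 3.22 = 57.75/3.22 = 17.9 µM.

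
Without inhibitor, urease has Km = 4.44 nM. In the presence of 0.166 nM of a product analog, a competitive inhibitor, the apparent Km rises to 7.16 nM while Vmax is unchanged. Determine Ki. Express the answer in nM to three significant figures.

Competitive: Km,app = α·Km with α = 1 + [I]/Ki.
α = Km,app/Km = 7.16/4.44 = 1.613.
Since α = 1 + [I]/Ki, [I]/Ki = 1.613 − 1 = 0.6126 and Ki = 0.166/0.6126 = 0.271 nM.

0.271 nM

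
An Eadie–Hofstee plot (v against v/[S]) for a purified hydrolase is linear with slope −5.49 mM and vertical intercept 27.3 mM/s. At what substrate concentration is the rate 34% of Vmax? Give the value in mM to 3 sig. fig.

2.83 mM

The Eadie–Hofstee slope gives Km = 5.49 mM (slope = −Km).
v/Vmax = [S]/(Km+[S]) = 0.34 ⇒ [S] = Km·0.34/(1−0.34) = 5.49 × 0.5152 = 2.83 mM.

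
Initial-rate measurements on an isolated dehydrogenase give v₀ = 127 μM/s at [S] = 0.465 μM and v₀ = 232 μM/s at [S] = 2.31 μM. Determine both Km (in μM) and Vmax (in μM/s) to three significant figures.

In reciprocal form, 1/v = (Km/Vmax)·(1/[S]) + 1/Vmax. The two points give (1/[S], 1/v) = (2.151, 0.007874) and (0.4329, 0.004310).
Slope = (0.007874 − 0.004310)/(2.151 − 0.4329) = 0.002075; intercept = 0.007874 − 0.002075×2.151 = 0.003412.
Vmax = 1/intercept = 293 μM/s; Km = slope × Vmax = 0.002075 × 293 = 0.608 μM.

Km = 0.608 μM; Vmax = 293 μM/s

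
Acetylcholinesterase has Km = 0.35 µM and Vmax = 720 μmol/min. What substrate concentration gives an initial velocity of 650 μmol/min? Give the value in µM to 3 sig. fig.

3.25 µM

The required fractional saturation is v/Vmax = 650/720 = 0.9028.
Then [S]/(Km+[S]) = 0.9028 ⇒ [S] = 0.35 × 0.9028/(1 − 0.9028) = 3.25 µM.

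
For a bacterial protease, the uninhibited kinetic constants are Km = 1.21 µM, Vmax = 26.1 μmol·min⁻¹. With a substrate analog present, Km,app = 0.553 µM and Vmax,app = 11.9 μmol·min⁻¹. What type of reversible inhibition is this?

uncompetitive

Both Km and Vmax decrease by the same factor (~2.19-fold) — characteristic of uncompetitive inhibition.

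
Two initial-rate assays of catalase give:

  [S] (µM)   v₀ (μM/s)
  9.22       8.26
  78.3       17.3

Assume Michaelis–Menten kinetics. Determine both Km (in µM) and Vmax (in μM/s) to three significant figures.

Km = 13.4 µM; Vmax = 20.3 μM/s

In reciprocal form, 1/v = (Km/Vmax)·(1/[S]) + 1/Vmax. The two points give (1/[S], 1/v) = (0.1085, 0.1211) and (0.01277, 0.05780).
Slope = (0.1211 − 0.05780)/(0.1085 − 0.01277) = 0.6611; intercept = 0.1211 − 0.6611×0.1085 = 0.04936.
Vmax = 1/intercept = 20.3 μM/s; Km = slope × Vmax = 0.6611 × 20.3 = 13.4 µM.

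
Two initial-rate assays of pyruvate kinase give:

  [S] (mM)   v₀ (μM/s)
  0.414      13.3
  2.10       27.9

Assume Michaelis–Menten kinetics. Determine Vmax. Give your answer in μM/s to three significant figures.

From v = Vmax[S]/(Km+[S]), each point gives Vmax = v(Km+[S])/[S].
Equating: 13.3(Km+0.414)/0.414 = 27.9(Km+2.10)/2.10.
32.13·Km + 13.3 = 13.29·Km + 27.9, so (32.13 − 13.29)·Km = 27.9 − 13.3.
Km = 14.60/18.84 = 0.775 mM; then Vmax = 13.3(0.775+0.414)/0.414 = 38.2 μM/s.

38.2 μM/s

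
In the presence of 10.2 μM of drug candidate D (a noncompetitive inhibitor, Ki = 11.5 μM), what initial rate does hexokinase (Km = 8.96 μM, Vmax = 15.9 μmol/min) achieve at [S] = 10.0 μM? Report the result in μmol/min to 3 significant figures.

α = 1 + [I]/Ki = 1 + 10.2/11.5 = 1.887.
For a noncompetitive inhibitor, Vmax is reduced to Vmax/α while Km is unchanged: Km,app = 8.96 μM, Vmax,app = 8.43 μmol/min.
v = Vmax,app·[S]/(Km,app + [S]) = 8.43 × 10.0/(8.96 + 10.0) = 4.44 μmol/min.

4.44 μmol/min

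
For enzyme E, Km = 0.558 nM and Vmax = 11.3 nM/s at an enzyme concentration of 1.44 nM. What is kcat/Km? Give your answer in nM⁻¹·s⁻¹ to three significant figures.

14.1 nM⁻¹·s⁻¹

kcat = Vmax/[E]total = 11.3/1.44 = 7.85 s⁻¹.
kcat/Km = 7.85/0.558 = 14.1 nM⁻¹·s⁻¹.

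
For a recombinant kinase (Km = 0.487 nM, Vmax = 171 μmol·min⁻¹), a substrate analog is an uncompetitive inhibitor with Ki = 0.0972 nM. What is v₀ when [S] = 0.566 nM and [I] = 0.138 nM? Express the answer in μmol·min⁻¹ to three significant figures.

α = 1 + [I]/Ki = 1 + 0.138/0.0972 = 2.420.
For an uncompetitive inhibitor, both parameters are divided by α, giving Vmax/α and Km/α: Km,app = 0.201 nM, Vmax,app = 70.7 μmol·min⁻¹.
v = Vmax,app·[S]/(Km,app + [S]) = 70.7 × 0.566/(0.201 + 0.566) = 52.1 μmol·min⁻¹.

52.1 μmol·min⁻¹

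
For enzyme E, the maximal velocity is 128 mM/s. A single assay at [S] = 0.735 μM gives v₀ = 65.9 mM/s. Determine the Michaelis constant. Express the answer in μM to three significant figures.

0.693 μM

From v = Vmax[S]/(Km+[S]), Km = [S](Vmax − v)/v.
Km = 0.735 × (128 − 65.9) / 65.9 = 45.64/65.9 = 0.693 μM.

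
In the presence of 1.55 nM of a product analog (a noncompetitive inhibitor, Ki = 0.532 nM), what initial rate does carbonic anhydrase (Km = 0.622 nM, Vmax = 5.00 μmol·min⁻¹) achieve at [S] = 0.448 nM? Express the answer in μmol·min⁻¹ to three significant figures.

0.535 μmol·min⁻¹

With α = 1 + [I]/Ki = 1 + 1.55/0.532 = 3.914, the noncompetitive rate law is v = (Vmax/α)·[S] / (Km + [S]).
v = (5.00/3.914)×0.448 / (0.622 + 0.448) = 0.5724/1.070 = 0.535 μmol·min⁻¹.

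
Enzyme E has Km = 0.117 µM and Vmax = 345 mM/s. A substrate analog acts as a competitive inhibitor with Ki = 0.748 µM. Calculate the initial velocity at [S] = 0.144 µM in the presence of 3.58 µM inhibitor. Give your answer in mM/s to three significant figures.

α = 1 + [I]/Ki = 1 + 3.58/0.748 = 5.786.
For a competitive inhibitor, Vmax is unchanged and the apparent Km becomes α·Km: Km,app = 0.677 µM, Vmax,app = 345 mM/s.
v = Vmax,app·[S]/(Km,app + [S]) = 345 × 0.144/(0.677 + 0.144) = 60.5 mM/s.

60.5 mM/s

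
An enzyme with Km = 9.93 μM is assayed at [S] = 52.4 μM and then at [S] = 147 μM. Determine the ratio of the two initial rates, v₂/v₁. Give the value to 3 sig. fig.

Since Vmax cancels, v₂/v₁ = [S]₂(Km+[S]₁) / [S]₁(Km+[S]₂).
= 147×(9.93+52.4) / (52.4×(9.93+147)) = 9163/8223 = 1.11.

1.11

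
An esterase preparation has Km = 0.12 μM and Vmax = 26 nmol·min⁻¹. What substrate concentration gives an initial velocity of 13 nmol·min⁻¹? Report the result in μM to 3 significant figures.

The required fractional saturation is v/Vmax = 13/26 = 0.5000.
Then [S]/(Km+[S]) = 0.5000 ⇒ [S] = 0.12 × 0.5000/(1 − 0.5000) = 0.120 μM.

0.120 μM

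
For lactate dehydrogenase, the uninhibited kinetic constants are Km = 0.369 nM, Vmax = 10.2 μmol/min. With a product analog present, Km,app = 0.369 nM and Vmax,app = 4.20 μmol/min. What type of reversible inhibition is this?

Vmax decreases (10.2 → 4.20 μmol/min) while Km is unchanged — pure noncompetitive inhibition.

noncompetitive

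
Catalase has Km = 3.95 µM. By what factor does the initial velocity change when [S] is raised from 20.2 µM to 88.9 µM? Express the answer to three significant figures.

1.14

Since Vmax cancels, v₂/v₁ = [S]₂(Km+[S]₁) / [S]₁(Km+[S]₂).
= 88.9×(3.95+20.2) / (20.2×(3.95+88.9)) = 2147/1876 = 1.14.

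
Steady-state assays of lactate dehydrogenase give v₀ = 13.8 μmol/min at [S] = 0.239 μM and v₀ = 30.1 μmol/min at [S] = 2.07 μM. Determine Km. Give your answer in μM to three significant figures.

0.377 μM

In reciprocal form, 1/v = (Km/Vmax)·(1/[S]) + 1/Vmax. The two points give (1/[S], 1/v) = (4.184, 0.07246) and (0.4831, 0.03322).
Slope = (0.07246 − 0.03322)/(4.184 − 0.4831) = 0.01060; intercept = 0.07246 − 0.01060×4.184 = 0.02810.
Vmax = 1/intercept = 35.6 μmol/min; Km = slope × Vmax = 0.01060 × 35.6 = 0.377 μM.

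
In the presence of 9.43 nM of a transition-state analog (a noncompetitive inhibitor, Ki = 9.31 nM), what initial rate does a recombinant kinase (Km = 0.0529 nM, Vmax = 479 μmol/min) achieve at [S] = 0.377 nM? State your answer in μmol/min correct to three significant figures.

209 μmol/min

α = 1 + [I]/Ki = 1 + 9.43/9.31 = 2.013.
For a noncompetitive inhibitor, Vmax is reduced to Vmax/α while Km is unchanged: Km,app = 0.0529 nM, Vmax,app = 238 μmol/min.
v = Vmax,app·[S]/(Km,app + [S]) = 238 × 0.377/(0.0529 + 0.377) = 209 μmol/min.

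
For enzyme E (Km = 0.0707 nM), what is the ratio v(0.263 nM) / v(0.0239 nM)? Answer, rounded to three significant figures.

3.12

Since Vmax cancels, v₂/v₁ = [S]₂(Km+[S]₁) / [S]₁(Km+[S]₂).
= 0.263×(0.0707+0.0239) / (0.0239×(0.0707+0.263)) = 0.02488/0.007975 = 3.12.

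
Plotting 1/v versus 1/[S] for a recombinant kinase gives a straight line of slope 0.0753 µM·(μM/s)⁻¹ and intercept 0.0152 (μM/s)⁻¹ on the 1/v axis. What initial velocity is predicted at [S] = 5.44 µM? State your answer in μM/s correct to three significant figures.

The y-intercept is 1/Vmax, so Vmax = 1/0.0152 = 65.8 μM/s.
The slope is Km/Vmax, so Km = 0.0753 × 65.8 = 4.95 µM.
Then v = 65.8 × 5.44/(4.95 + 5.44) = 34.4 μM/s.

34.4 μM/s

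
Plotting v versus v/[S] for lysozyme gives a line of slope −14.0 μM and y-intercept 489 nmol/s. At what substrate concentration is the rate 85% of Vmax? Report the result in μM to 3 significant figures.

The Eadie–Hofstee slope gives Km = 14.0 μM (slope = −Km).
v/Vmax = [S]/(Km+[S]) = 0.85 ⇒ [S] = Km·0.85/(1−0.85) = 14.0 × 5.667 = 79.3 μM.

79.3 μM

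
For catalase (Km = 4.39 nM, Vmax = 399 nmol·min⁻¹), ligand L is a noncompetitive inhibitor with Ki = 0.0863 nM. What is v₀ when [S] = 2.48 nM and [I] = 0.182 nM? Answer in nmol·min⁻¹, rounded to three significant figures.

46.3 nmol·min⁻¹

α = 1 + [I]/Ki = 1 + 0.182/0.0863 = 3.109.
For a noncompetitive inhibitor, Vmax is reduced to Vmax/α while Km is unchanged: Km,app = 4.39 nM, Vmax,app = 128 nmol·min⁻¹.
v = Vmax,app·[S]/(Km,app + [S]) = 128 × 2.48/(4.39 + 2.48) = 46.3 nmol·min⁻¹.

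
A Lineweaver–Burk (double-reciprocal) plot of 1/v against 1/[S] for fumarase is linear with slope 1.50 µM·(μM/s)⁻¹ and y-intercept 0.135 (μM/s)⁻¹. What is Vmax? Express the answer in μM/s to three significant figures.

7.41 μM/s

The y-intercept of a Lineweaver–Burk plot equals 1/Vmax, so Vmax = 1/0.135 = 7.41 μM/s.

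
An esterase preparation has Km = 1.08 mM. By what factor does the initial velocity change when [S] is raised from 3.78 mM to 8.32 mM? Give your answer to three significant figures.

The fractional saturations are [S]/(Km+[S]) = 3.78/4.860 = 0.7778 and 8.32/9.400 = 0.8851.
v₂/v₁ is just their ratio: 0.8851/0.7778 = 1.14.

1.14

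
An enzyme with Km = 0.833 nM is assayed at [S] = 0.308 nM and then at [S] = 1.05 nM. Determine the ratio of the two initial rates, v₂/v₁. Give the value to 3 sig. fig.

2.07

Since Vmax cancels, v₂/v₁ = [S]₂(Km+[S]₁) / [S]₁(Km+[S]₂).
= 1.05×(0.833+0.308) / (0.308×(0.833+1.05)) = 1.198/0.5800 = 2.07.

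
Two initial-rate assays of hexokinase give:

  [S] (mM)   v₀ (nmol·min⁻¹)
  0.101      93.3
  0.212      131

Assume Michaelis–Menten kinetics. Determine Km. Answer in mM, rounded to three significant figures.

0.123 mM

In reciprocal form, 1/v = (Km/Vmax)·(1/[S]) + 1/Vmax. The two points give (1/[S], 1/v) = (9.901, 0.01072) and (4.717, 0.007634).
Slope = (0.01072 − 0.007634)/(9.901 − 4.717) = 0.0005950; intercept = 0.01072 − 0.0005950×9.901 = 0.004827.
Vmax = 1/intercept = 207 nmol·min⁻¹; Km = slope × Vmax = 0.0005950 × 207 = 0.123 mM.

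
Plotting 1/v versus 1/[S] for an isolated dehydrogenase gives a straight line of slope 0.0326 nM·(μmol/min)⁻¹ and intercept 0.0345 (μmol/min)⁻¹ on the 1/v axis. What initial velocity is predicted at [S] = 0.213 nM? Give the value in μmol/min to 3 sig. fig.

5.33 μmol/min

The y-intercept is 1/Vmax, so Vmax = 1/0.0345 = 29.0 μmol/min.
The slope is Km/Vmax, so Km = 0.0326 × 29.0 = 0.945 nM.
Then v = 29.0 × 0.213/(0.945 + 0.213) = 5.33 μmol/min.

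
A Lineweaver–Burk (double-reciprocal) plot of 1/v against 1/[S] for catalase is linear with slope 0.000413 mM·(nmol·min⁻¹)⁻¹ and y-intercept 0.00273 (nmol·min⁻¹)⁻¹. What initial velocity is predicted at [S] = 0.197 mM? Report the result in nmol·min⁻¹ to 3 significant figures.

The y-intercept is 1/Vmax, so Vmax = 1/0.00273 = 366 nmol·min⁻¹.
The slope is Km/Vmax, so Km = 0.000413 × 366 = 0.151 mM.
Then v = 366 × 0.197/(0.151 + 0.197) = 207 nmol·min⁻¹.

207 nmol·min⁻¹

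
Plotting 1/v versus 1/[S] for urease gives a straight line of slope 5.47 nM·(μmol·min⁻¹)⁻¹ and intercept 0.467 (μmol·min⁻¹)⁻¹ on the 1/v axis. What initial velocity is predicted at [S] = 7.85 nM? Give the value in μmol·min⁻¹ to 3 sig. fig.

The y-intercept is 1/Vmax, so Vmax = 1/0.467 = 2.14 μmol·min⁻¹.
The slope is Km/Vmax, so Km = 5.47 × 2.14 = 11.7 nM.
Then v = 2.14 × 7.85/(11.7 + 7.85) = 0.859 μmol·min⁻¹.

0.859 μmol·min⁻¹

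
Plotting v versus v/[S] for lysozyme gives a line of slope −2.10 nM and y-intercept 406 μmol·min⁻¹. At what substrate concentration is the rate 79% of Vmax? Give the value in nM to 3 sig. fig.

The Eadie–Hofstee slope gives Km = 2.10 nM (slope = −Km).
v/Vmax = [S]/(Km+[S]) = 0.79 ⇒ [S] = Km·0.79/(1−0.79) = 2.10 × 3.762 = 7.90 nM.

7.90 nM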